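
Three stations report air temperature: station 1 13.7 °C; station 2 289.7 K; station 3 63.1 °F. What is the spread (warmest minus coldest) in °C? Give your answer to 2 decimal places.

3.58 °C

station 2: 289.7 K = 16.550 °C.
station 3: 63.1 °F = 17.278 °C.
Spread: 17.278 − 13.700 = 3.578 °C.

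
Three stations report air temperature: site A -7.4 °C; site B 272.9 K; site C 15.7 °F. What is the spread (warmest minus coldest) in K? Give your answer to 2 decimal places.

8.81 K

site B: 272.9 K = -0.250 °C.
site C: 15.7 °F = -9.056 °C.
Spread: (-0.250) − (-9.056) = 8.806 °C.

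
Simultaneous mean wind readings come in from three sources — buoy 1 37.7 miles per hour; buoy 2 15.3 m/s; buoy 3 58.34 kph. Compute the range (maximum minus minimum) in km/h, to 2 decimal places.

buoy 1: 37.7 mph = 60.6723 km/h.
buoy 2: 15.3 m/s = 55.0800 km/h.
Spread: 60.6723 − 55.0800 = 5.59 km/h.

5.59 km/h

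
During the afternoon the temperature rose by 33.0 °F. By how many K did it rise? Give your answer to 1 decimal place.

18.3 K

Converting a difference, only the 9/5 scale factor applies: ΔK = 33.0 × 0.5556 = 18.3 K.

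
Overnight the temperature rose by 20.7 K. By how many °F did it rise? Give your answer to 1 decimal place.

A change of 1 °C equals a change of 1.8 °F: Δ°F = 20.7 × 1.8 = 37.3 °F.

37.3 °F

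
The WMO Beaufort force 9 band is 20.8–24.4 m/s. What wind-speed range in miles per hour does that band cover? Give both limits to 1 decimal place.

20.8–24.4 m/s × 2.237 = 46.5–54.6 mph.

46.5 to 54.6 mph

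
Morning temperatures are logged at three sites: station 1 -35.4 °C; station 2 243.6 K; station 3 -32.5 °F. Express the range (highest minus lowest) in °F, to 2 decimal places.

11.31 °F

station 2: 243.6 K = -29.550 °C.
station 3: -32.5 °F = -35.833 °C.
Spread: (-29.550) − (-35.833) = 6.283 °C = 11.31 °F.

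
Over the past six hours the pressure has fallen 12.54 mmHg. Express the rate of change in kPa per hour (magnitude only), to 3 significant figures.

12.54 mmHg / 6 h × 0.133322 kPa/mmHg = 0.279 kPa/h.

0.279 kPa per hour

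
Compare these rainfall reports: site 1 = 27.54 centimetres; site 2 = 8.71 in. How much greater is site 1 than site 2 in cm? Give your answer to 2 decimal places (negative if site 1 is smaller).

site 2: 8.71 in = 22.1234 cm.
Difference: 27.5400 − 22.1234 = 5.42 cm.

5.42 cm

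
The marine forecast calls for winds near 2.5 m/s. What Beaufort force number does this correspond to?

2.5 m/s lies in the Beaufort 2 band (light breeze, 1.6–3.3 m/s).

Beaufort force 2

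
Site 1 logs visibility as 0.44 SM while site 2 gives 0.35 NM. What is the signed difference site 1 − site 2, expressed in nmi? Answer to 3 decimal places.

site 1: 0.44 SM = 0.38235 nmi.
Difference: 0.38235 − 0.35000 = 0.032 nmi.

0.032 nmi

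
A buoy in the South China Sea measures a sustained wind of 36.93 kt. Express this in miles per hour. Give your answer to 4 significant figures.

1 kt = 1.15078 mph, so 36.93 × 1.15078 = 42.50 mph.

42.50 mph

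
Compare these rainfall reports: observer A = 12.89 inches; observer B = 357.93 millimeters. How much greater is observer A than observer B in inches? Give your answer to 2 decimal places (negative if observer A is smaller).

-1.20 in

observer B: 357.93 mm = 14.0917 in.
Difference: 12.8900 − 14.0917 = -1.20 in.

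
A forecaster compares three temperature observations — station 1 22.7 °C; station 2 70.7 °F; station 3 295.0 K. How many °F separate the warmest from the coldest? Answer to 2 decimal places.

station 2: 70.7 °F = 21.500 °C.
station 3: 295.0 K = 21.850 °C.
Spread: 22.700 − 21.500 = 1.200 °C = 2.16 °F.

2.16 °F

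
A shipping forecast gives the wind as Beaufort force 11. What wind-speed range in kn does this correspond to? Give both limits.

Beaufort 11 (violent storm) spans 56–63 knots.

56 to 63 kt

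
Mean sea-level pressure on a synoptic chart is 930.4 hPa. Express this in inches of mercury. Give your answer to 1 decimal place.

1 hPa = 0.02953 inHg, so 930.4 × 0.02953 = 27.5 inHg.

27.5 inHg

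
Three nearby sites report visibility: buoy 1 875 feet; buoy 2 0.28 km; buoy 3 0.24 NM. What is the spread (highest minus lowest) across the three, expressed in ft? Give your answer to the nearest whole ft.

583 ft

buoy 2: 0.28 km = 918.64 ft.
buoy 3: 0.24 nmi = 1458.27 ft.
Spread: 1458.27 − 875.00 = 583 ft.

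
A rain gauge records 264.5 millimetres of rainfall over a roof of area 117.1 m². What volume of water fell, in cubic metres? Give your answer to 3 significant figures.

31.0 cubic metres

1 mm over 1 m² is 1 L, so volume = 264.5 × 117.1 = 30972.95 L = 31.0 m³.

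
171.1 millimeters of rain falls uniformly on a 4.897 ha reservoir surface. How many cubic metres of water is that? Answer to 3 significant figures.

8380 cubic metres

Area: 4.897 ha = 48970 m².
1 mm over 1 m² is 1 L, so volume = 171.1 × 48970 = 8378767 L = 8380 m³.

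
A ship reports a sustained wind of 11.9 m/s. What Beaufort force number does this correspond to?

11.9 m/s lies in the Beaufort 6 band (strong breeze, 10.8–13.8 m/s).

Beaufort force 6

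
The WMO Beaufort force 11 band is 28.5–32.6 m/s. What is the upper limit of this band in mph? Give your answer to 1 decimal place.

72.9 mph

28.5–32.6 m/s × 2.237 = 63.8–72.9 mph.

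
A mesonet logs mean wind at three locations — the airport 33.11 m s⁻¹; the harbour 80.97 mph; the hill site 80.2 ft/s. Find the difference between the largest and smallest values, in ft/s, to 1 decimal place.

the airport: 33.11 m/s = 108.629 ft/s.
the harbour: 80.97 mph = 118.756 ft/s.
Spread: 118.756 − 80.200 = 38.6 ft/s.

38.6 ft/s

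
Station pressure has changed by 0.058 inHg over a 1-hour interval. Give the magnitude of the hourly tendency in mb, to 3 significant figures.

0.058 inHg / 1 h × 33.8639 mb/inHg = 1.96 mb/h.

1.96 mb per hour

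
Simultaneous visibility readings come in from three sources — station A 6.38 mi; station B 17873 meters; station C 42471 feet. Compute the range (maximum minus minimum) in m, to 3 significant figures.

station A: 6.38 SM = 10267.61 m.
station C: 42471 ft = 12945.16 m.
Spread: 17873.00 − 10267.61 = 7610 m.

7610 m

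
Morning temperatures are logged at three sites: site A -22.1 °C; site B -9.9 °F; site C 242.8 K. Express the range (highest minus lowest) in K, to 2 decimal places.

8.25 K

site B: -9.9 °F = -23.278 °C.
site C: 242.8 K = -30.350 °C.
Spread: (-22.100) − (-30.350) = 8.250 °C.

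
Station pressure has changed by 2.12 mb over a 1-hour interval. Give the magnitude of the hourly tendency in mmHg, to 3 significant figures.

2.12 mb / 1 h × 0.750062 mmHg/mb = 1.59 mmHg/h.

1.59 mmHg per hour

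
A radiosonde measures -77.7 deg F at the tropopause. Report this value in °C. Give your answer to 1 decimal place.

-60.9 °C

°C = (°F − 32) × 5/9 = (-77.7 − 32) / 1.8 = -60.9 °C.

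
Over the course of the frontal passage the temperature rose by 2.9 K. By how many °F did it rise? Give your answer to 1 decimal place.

5.2 °F

Converting a difference, only the 9/5 scale factor applies: Δ°F = 2.9 × 1.8 = 5.2 °F.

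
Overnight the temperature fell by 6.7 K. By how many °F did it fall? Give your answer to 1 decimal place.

For a temperature change the 32° offset cancels: Δ°F = 6.7 × 1.8 = 12.1 °F.

12.1 °F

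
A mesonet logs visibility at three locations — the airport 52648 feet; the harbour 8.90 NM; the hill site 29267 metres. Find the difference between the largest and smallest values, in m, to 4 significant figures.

13220 m

the airport: 52648 ft = 16047.11 m.
the harbour: 8.90 nmi = 16482.80 m.
Spread: 29267.00 − 16047.11 = 13220 m.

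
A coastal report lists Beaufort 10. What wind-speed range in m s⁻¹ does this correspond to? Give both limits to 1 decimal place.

Beaufort 10 (storm) spans 24.5–28.4 m/s.

24.5 to 28.4 m/s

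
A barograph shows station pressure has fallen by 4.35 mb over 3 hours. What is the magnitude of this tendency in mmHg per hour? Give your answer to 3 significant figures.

4.35 mb / 3 h × 0.750062 mmHg/mb = 1.09 mmHg/h.

1.09 mmHg per hour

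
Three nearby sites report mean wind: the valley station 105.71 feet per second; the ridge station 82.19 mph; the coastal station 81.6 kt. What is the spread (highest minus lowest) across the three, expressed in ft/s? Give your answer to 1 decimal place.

the ridge station: 82.19 mph = 120.545 ft/s.
the coastal station: 81.6 kt = 137.725 ft/s.
Spread: 137.725 − 105.710 = 32.0 ft/s.

32.0 ft/s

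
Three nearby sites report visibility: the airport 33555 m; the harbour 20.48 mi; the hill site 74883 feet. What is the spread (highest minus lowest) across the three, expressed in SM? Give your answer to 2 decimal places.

6.67 SM

the airport: 33555 m = 20.8501 SM.
the hill site: 74883 ft = 14.1824 SM.
Spread: 20.8501 − 14.1824 = 6.67 SM.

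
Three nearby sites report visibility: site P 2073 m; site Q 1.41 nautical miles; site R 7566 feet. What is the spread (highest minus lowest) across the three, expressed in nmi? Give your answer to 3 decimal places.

site P: 2073 m = 1.11933 nmi.
site R: 7566 ft = 1.24520 nmi.
Spread: 1.41000 − 1.11933 = 0.291 nmi.

0.291 nmi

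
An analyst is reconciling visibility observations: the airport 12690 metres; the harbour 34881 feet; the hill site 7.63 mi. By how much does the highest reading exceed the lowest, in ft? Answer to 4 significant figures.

6753 ft

the airport: 12690 m = 41633.86 ft.
the hill site: 7.63 SM = 40286.40 ft.
Spread: 41633.86 − 34881.00 = 6753 ft.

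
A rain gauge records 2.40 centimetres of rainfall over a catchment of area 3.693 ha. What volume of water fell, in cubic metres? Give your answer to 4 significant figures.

Depth: 2.40 cm × 10 = 24 mm.
Area: 3.693 ha = 36930 m².
1 mm over 1 m² is 1 L, so volume = 24 × 36930 = 886320 L = 886.3 m³.

886.3 cubic metres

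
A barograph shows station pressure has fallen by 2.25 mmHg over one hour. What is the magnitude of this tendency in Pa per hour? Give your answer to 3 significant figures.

300 Pa per hour

2.25 mmHg / 1 h × 133.322 Pa/mmHg = 300 Pa/h.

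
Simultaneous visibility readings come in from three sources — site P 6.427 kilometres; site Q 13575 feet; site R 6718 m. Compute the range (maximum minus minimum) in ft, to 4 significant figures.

site P: 6.427 km = 21085.96 ft.
site R: 6718 m = 22040.68 ft.
Spread: 22040.68 − 13575.00 = 8466 ft.

8466 ft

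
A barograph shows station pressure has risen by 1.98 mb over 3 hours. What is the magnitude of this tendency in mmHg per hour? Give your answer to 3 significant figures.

0.495 mmHg per hour

1.98 mb / 3 h × 0.750062 mmHg/mb = 0.495 mmHg/h.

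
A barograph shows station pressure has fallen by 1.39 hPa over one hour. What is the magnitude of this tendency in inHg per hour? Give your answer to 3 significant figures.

0.0410 inHg per hour

1.39 hPa / 1 h × 0.02953 inHg/hPa = 0.0410 inHg/h.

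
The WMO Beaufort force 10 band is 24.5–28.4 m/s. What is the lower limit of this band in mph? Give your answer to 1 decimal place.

24.5–28.4 m/s × 2.237 = 54.8–63.5 mph.

54.8 mph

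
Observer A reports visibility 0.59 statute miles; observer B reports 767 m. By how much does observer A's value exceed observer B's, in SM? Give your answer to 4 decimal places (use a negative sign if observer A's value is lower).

0.1134 SM

observer B: 767 m = 0.476592 SM.
Difference: 0.590000 − 0.476592 = 0.1134 SM.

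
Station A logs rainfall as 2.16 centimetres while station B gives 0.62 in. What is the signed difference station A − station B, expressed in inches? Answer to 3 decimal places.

0.230 in

station A: 2.16 cm = 0.85039 in.
Difference: 0.85039 − 0.62000 = 0.230 in.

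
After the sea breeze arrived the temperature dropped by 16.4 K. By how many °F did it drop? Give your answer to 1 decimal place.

For a temperature change the 32° offset cancels: Δ°F = 16.4 × 1.8 = 29.5 °F.

29.5 °F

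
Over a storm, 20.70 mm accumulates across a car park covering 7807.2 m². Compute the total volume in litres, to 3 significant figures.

1 mm over 1 m² is 1 L, so volume = 20.7 × 7807.2 = 161609.04 L ≈ 162000 L.

162000 litres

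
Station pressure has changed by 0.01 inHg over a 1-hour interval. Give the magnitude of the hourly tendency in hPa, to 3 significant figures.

0.01 inHg / 1 h × 33.8639 hPa/inHg = 0.339 hPa/h.

0.339 hPa per hour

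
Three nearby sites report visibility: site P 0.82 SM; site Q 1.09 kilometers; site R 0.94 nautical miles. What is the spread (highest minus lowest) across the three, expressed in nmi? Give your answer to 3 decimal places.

0.351 nmi

site P: 0.82 SM = 0.71256 nmi.
site Q: 1.09 km = 0.58855 nmi.
Spread: 0.94000 − 0.58855 = 0.351 nmi.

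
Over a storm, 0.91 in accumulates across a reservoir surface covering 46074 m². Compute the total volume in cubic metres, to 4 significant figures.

1065 cubic metres

Depth: 0.91 in × 25.4 = 23.114 mm.
1 mm over 1 m² is 1 L, so volume = 23.114 × 46074 = 1064954.4 L = 1065 m³.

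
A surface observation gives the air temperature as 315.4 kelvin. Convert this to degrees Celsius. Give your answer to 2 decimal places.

42.25 °C

°C = 315.4 − 273.15 = 42.25 °C.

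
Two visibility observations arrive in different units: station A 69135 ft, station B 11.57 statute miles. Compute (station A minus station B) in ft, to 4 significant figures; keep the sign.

8045 ft

station B: 11.57 SM = 61089.60 ft.
Difference: 69135.00 − 61089.60 = 8045 ft.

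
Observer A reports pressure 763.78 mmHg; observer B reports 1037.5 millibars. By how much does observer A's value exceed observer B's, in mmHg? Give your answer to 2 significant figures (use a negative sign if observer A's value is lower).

observer B: 1037.5 mb = 778.19 mmHg.
Difference: 763.78 − 778.19 = -14 mmHg.

-14 mmHg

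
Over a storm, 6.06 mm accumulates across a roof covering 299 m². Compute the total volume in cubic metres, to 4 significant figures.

1 mm over 1 m² is 1 L, so volume = 6.06 × 299 = 1811.94 L = 1.812 m³.

1.812 cubic metres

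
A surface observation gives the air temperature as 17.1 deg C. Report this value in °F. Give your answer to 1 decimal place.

62.8 °F

°F = °C × 9/5 + 32 = 17.1 × 1.8 + 32 = 62.8 °F.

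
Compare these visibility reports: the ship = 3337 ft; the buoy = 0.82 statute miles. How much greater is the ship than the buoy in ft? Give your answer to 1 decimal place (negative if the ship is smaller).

the buoy: 0.82 SM = 4329.600 ft.
Difference: 3337.000 − 4329.600 = -992.6 ft.

-992.6 ft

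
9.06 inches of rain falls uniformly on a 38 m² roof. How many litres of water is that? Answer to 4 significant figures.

Depth: 9.06 in × 25.4 = 230.124 mm.
1 mm over 1 m² is 1 L, so volume = 230.124 × 38 = 8744.712 L ≈ 8745 L.

8745 litres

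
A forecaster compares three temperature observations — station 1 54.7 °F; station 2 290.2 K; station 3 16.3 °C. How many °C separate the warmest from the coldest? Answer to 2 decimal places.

station 1: 54.7 °F = 12.611 °C.
station 2: 290.2 K = 17.050 °C.
Spread: 17.050 − 12.611 = 4.439 °C.

4.44 °C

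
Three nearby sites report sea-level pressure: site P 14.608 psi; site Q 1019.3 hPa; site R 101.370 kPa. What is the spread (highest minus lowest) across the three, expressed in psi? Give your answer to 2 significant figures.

0.18 psi

site Q: 1019.3 hPa = 14.7837 psi.
site R: 101.370 kPa = 14.7025 psi.
Spread: 14.7837 − 14.6080 = 0.18 psi.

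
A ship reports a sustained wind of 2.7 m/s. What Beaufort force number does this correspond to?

Beaufort force 2

2.7 m/s lies in the Beaufort 2 band (light breeze, 1.6–3.3 m/s).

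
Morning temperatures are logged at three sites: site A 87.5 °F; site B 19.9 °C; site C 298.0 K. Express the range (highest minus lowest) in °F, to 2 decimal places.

19.68 °F

site A: 87.5 °F = 30.833 °C.
site C: 298.0 K = 24.850 °C.
Spread: 30.833 − 19.900 = 10.933 °C = 19.68 °F.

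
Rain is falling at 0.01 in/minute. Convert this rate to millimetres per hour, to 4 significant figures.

0.01 in/minute × 25.4 mm/in × 60 minute/hour = 15.24 mm/hour.

15.24 mm/hour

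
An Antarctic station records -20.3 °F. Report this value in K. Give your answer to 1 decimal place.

First to °C: -29.06 °C.
Then to K: 244.1 K.

244.1 K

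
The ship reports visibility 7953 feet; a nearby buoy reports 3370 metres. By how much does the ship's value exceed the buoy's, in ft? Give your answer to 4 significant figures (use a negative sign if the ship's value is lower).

-3103 ft

the buoy: 3370 m = 11056.43 ft.
Difference: 7953.00 − 11056.43 = -3103 ft.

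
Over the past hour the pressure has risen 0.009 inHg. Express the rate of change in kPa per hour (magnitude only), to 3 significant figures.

0.009 inHg / 1 h × 3.38639 kPa/inHg = 0.0305 kPa/h.

0.0305 kPa per hour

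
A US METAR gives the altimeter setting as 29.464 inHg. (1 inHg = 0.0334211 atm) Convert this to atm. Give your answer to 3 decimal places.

1 inHg = 0.0334211 atm, so 29.464 × 0.0334211 = 0.985 atm.

0.985 atm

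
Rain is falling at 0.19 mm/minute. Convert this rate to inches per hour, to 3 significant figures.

0.449 in/hour

0.19 mm/minute × 0.0393701 in/mm × 60 minute/hour = 0.449 in/hour.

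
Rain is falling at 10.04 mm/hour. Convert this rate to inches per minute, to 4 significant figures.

10.04 mm/hour × 0.0393701 in/mm × 0.0166667 hour/minute = 0.006588 in/minute.

0.006588 in/minute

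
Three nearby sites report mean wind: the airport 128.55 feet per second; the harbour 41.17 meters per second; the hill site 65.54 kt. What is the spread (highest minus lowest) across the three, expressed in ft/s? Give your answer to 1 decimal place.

24.5 ft/s

the harbour: 41.17 m/s = 135.072 ft/s.
the hill site: 65.54 kt = 110.619 ft/s.
Spread: 135.072 − 110.619 = 24.5 ft/s.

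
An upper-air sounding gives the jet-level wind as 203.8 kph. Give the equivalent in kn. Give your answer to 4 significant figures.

110.0 kt

1 km/h = 0.539957 kt, so 203.8 × 0.539957 = 110.0 kt.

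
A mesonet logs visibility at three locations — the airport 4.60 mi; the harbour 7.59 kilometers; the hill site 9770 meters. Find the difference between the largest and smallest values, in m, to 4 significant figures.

2367 m

the airport: 4.60 SM = 7402.98 m.
the harbour: 7.59 km = 7590.00 m.
Spread: 9770.00 − 7402.98 = 2367 m.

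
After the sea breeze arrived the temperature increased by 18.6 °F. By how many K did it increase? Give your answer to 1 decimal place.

Converting a difference, only the 9/5 scale factor applies: ΔK = 18.6 × 0.5556 = 10.3 K.

10.3 K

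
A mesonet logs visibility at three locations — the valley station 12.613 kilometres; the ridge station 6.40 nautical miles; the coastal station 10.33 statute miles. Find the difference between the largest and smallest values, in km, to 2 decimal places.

the ridge station: 6.40 nmi = 11.8528 km.
the coastal station: 10.33 SM = 16.6245 km.
Spread: 16.6245 − 11.8528 = 4.77 km.

4.77 km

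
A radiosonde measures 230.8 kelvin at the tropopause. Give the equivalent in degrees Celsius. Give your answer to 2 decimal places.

°C = 230.8 − 273.15 = -42.35 °C.

-42.35 °C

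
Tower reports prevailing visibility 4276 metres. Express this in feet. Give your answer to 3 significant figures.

14000 ft

1 m = 3.28084 ft, so 4276 × 3.28084 = 14000 ft.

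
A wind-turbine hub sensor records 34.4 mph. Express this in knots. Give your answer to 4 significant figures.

29.89 kt

1 mph = 0.868976 kt, so 34.4 × 0.868976 = 29.89 kt.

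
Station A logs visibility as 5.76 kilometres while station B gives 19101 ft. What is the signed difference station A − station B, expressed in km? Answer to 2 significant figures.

-0.062 km

station B: 19101 ft = 5.82198 km.
Difference: 5.76000 − 5.82198 = -0.062 km.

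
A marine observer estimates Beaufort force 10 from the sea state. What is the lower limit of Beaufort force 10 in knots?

Beaufort 10 (storm) spans 48–55 knots.

48 kt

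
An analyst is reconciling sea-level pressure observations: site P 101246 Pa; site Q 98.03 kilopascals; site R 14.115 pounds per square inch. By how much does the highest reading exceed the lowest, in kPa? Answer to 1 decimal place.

site P: 101246 Pa = 101.246 kPa.
site R: 14.115 psi = 97.319 kPa.
Spread: 101.246 − 97.319 = 3.9 kPa.

3.9 kPa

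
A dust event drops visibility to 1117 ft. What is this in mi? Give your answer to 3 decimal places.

1 ft = 0.000189394 SM, so 1117 × 0.000189394 = 0.212 SM.

0.212 SM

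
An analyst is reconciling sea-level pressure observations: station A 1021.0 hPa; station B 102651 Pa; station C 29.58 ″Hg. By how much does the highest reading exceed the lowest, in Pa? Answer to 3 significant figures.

station A: 1021.0 hPa = 102100.00 Pa.
station C: 29.58 inHg = 100169.39 Pa.
Spread: 102651.00 − 100169.39 = 2480 Pa.

2480 Pa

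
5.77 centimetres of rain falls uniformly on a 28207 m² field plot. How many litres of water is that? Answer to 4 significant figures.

Depth: 5.77 cm × 10 = 57.7 mm.
1 mm over 1 m² is 1 L, so volume = 57.7 × 28207 = 1627543.9 L ≈ 1628000 L.

1628000 litres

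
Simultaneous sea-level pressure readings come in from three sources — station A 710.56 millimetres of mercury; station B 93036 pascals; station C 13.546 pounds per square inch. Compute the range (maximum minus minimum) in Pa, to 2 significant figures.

station A: 710.56 mmHg = 94733.56 Pa.
station C: 13.546 psi = 93396.38 Pa.
Spread: 94733.56 − 93036.00 = 1700 Pa.

1700 Pa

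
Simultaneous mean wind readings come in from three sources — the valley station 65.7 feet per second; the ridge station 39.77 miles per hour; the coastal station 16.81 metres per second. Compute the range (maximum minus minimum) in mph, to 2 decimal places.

the valley station: 65.7 ft/s = 44.7955 mph.
the coastal station: 16.81 m/s = 37.6029 mph.
Spread: 44.7955 − 37.6029 = 7.19 mph.

7.19 mph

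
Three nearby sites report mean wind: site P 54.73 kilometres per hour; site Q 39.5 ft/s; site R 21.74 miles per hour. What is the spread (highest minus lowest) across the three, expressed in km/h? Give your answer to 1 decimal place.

site Q: 39.5 ft/s = 43.343 km/h.
site R: 21.74 mph = 34.987 km/h.
Spread: 54.730 − 34.987 = 19.7 km/h.

19.7 km/h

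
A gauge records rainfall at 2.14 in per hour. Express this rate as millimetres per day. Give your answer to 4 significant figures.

1305 mm/day

2.14 in/hour × 25.4 mm/in × 24 hour/day = 1305 mm/day.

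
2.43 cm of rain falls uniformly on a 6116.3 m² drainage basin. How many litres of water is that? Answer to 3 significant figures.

Depth: 2.43 cm × 10 = 24.3 mm.
1 mm over 1 m² is 1 L, so volume = 24.3 × 6116.3 = 148626.09 L ≈ 149000 L.

149000 litres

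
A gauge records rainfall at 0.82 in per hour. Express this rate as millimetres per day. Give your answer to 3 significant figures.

0.82 in/hour × 25.4 mm/in × 24 hour/day = 500 mm/day.

500 mm/day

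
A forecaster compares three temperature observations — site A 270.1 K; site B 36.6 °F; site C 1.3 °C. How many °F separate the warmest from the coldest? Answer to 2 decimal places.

site A: 270.1 K = -3.050 °C.
site B: 36.6 °F = 2.556 °C.
Spread: 2.556 − (-3.050) = 5.606 °C = 10.09 °F.

10.09 °F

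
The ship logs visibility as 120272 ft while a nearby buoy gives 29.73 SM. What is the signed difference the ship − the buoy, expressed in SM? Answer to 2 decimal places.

-6.95 SM

the ship: 120272 ft = 22.7788 SM.
Difference: 22.7788 − 29.7300 = -6.95 SM.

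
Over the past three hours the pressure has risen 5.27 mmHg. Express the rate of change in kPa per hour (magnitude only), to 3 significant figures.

5.27 mmHg / 3 h × 0.133322 kPa/mmHg = 0.234 kPa/h.

0.234 kPa per hour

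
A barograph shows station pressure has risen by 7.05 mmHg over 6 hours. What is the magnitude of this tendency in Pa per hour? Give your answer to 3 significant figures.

157 Pa per hour

7.05 mmHg / 6 h × 133.322 Pa/mmHg = 157 Pa/h.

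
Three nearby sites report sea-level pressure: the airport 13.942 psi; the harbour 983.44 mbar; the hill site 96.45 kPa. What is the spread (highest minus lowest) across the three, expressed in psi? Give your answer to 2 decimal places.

the harbour: 983.44 mb = 14.2636 psi.
the hill site: 96.45 kPa = 13.9889 psi.
Spread: 14.2636 − 13.9420 = 0.32 psi.

0.32 psi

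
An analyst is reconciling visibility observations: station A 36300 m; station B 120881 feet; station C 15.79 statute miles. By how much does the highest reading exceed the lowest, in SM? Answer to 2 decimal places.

7.10 SM

station A: 36300 m = 22.5558 SM.
station B: 120881 ft = 22.8941 SM.
Spread: 22.8941 − 15.7900 = 7.10 SM.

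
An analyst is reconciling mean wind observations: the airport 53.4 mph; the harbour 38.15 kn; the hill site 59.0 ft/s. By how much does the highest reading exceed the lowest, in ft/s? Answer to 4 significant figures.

19.32 ft/s

the airport: 53.4 mph = 78.3200 ft/s.
the harbour: 38.15 kt = 64.3899 ft/s.
Spread: 78.3200 − 59.0000 = 19.32 ft/s.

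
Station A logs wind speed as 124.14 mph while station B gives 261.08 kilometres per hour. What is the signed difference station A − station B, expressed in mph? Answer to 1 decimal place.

station B: 261.08 km/h = 162.228 mph.
Difference: 124.140 − 162.228 = -38.1 mph.

-38.1 mph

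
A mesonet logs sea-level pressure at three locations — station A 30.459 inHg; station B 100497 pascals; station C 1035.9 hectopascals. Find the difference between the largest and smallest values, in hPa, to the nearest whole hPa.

31 hPa

station A: 30.459 inHg = 1031.46 hPa.
station B: 100497 Pa = 1004.97 hPa.
Spread: 1035.90 − 1004.97 = 31 hPa.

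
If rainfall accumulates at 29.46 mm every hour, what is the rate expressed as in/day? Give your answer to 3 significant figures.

29.46 mm/hour × 0.0393701 in/mm × 24 hour/day = 27.8 in/day.

27.8 in/day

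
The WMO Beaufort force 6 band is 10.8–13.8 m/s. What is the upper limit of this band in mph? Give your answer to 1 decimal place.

30.9 mph

10.8–13.8 m/s × 2.237 = 24.2–30.9 mph.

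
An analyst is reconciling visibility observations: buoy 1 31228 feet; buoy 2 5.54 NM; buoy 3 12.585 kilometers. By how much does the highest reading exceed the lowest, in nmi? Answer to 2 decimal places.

1.66 nmi

buoy 1: 31228 ft = 5.1395 nmi.
buoy 3: 12.585 km = 6.7954 nmi.
Spread: 6.7954 − 5.1395 = 1.66 nmi.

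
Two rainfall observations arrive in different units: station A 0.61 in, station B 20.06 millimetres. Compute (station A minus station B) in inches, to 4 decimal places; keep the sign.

station B: 20.06 mm = 0.789764 in.
Difference: 0.610000 − 0.789764 = -0.1798 in.

-0.1798 in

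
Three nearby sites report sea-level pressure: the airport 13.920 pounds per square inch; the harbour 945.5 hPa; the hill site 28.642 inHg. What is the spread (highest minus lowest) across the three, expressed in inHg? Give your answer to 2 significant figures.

0.72 inHg

the airport: 13.920 psi = 28.3414 inHg.
the harbour: 945.5 hPa = 27.9206 inHg.
Spread: 28.6420 − 27.9206 = 0.72 inHg.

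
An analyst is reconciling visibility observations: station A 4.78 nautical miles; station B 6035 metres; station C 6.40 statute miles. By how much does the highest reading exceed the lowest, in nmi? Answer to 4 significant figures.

2.303 nmi

station B: 6035 m = 3.25864 nmi.
station C: 6.40 SM = 5.56145 nmi.
Spread: 5.56145 − 3.25864 = 2.303 nmi.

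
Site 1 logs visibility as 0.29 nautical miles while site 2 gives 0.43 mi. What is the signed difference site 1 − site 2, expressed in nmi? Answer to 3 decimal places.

-0.084 nmi

site 2: 0.43 SM = 0.37366 nmi.
Difference: 0.29000 − 0.37366 = -0.084 nmi.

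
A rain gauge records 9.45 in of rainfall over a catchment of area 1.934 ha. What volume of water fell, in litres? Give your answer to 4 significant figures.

4642000 litres

Depth: 9.45 in × 25.4 = 240.03 mm.
Area: 1.934 ha = 19340 m².
1 mm over 1 m² is 1 L, so volume = 240.03 × 19340 = 4642180.2 L ≈ 4642000 L.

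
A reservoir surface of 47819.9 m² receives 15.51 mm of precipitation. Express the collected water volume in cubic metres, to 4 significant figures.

741.7 cubic metres

1 mm over 1 m² is 1 L, so volume = 15.51 × 47819.9 = 741686.65 L = 741.7 m³.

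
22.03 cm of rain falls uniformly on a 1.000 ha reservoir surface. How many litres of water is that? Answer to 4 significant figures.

Depth: 22.03 cm × 10 = 220.3 mm.
Area: 1.000 ha = 10000 m².
1 mm over 1 m² is 1 L, so volume = 220.3 × 10000 = 2203000 L.

2203000 litres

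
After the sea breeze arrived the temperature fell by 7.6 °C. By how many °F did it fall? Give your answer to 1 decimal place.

Converting a difference, only the 9/5 scale factor applies: Δ°F = 7.6 × 1.8 = 13.7 °F.

13.7 °F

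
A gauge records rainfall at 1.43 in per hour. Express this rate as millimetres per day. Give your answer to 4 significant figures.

1.43 in/hour × 25.4 mm/in × 24 hour/day = 871.7 mm/day.

871.7 mm/day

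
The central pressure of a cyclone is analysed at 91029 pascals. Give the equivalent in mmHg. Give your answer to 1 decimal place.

682.8 mmHg

1 Pa = 0.00750062 mmHg, so 91029 × 0.00750062 = 682.8 mmHg.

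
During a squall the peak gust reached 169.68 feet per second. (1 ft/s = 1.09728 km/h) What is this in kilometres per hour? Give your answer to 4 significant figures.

186.2 km/h

1 ft/s = 1.09728 km/h, so 169.68 × 1.09728 = 186.2 km/h.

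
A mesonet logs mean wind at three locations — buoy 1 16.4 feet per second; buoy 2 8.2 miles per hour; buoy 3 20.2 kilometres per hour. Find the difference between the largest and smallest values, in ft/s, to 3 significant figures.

6.38 ft/s

buoy 2: 8.2 mph = 12.0267 ft/s.
buoy 3: 20.2 km/h = 18.4092 ft/s.
Spread: 18.4092 − 12.0267 = 6.38 ft/s.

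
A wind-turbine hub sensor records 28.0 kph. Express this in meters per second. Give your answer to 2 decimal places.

7.78 m/s

1 km/h = 0.277778 m/s, so 28.0 × 0.277778 = 7.78 m/s.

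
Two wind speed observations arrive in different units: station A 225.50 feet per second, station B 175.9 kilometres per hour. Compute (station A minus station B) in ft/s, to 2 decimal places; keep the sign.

station B: 175.9 km/h = 160.3055 ft/s.
Difference: 225.5000 − 160.3055 = 65.19 ft/s.

65.19 ft/s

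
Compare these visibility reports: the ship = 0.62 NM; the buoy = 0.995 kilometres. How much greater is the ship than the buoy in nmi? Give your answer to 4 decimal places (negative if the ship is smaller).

the buoy: 0.995 km = 0.537257 nmi.
Difference: 0.620000 − 0.537257 = 0.0827 nmi.

0.0827 nmi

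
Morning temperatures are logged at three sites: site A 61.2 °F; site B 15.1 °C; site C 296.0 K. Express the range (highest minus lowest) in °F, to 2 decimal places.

13.95 °F

site A: 61.2 °F = 16.222 °C.
site C: 296.0 K = 22.850 °C.
Spread: 22.850 − 15.100 = 7.750 °C = 13.95 °F.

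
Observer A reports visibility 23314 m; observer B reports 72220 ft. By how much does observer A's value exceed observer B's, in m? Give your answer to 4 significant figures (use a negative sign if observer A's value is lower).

1301 m

observer B: 72220 ft = 22012.66 m.
Difference: 23314.00 − 22012.66 = 1301 m.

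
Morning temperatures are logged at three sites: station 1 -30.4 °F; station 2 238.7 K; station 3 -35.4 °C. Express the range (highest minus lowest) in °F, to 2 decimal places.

1.71 °F

station 1: -30.4 °F = -34.667 °C.
station 2: 238.7 K = -34.450 °C.
Spread: (-34.450) − (-35.400) = 0.950 °C = 1.71 °F.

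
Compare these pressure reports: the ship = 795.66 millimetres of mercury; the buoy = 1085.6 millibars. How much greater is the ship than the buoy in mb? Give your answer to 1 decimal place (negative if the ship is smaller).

the ship: 795.66 mmHg = 1060.793 mb.
Difference: 1060.793 − 1085.600 = -24.8 mb.

-24.8 mb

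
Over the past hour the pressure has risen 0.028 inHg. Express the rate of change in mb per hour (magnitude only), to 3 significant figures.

0.948 mb per hour

0.028 inHg / 1 h × 33.8639 mb/inHg = 0.948 mb/h.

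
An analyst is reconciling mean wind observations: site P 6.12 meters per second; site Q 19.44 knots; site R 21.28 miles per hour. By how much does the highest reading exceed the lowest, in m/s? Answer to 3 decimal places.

site Q: 19.44 kt = 10.00080 m/s.
site R: 21.28 mph = 9.51301 m/s.
Spread: 10.00080 − 6.12000 = 3.881 m/s.

3.881 m/s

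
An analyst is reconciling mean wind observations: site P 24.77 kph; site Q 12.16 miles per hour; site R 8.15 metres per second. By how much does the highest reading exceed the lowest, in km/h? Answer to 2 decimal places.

site Q: 12.16 mph = 19.5696 km/h.
site R: 8.15 m/s = 29.3400 km/h.
Spread: 29.3400 − 19.5696 = 9.77 km/h.

9.77 km/h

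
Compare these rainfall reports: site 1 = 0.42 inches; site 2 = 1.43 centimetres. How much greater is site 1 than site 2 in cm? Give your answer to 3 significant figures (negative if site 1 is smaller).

site 1: 0.42 in = 1.06680 cm.
Difference: 1.06680 − 1.43000 = -0.363 cm.

-0.363 cm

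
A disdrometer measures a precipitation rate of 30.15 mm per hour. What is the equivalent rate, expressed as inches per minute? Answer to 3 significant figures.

30.15 mm/hour × 0.0393701 in/mm × 0.0166667 hour/minute = 0.0198 in/minute.

0.0198 in/minute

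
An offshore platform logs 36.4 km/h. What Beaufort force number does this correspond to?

Beaufort force 5

36.4 km/h = 10.1 m/s, which is Beaufort 5 (fresh breeze, 8.0–10.7 m/s).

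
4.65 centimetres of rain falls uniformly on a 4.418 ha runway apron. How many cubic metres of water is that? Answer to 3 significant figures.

2050 cubic metres

Depth: 4.65 cm × 10 = 46.5 mm.
Area: 4.418 ha = 44180 m².
1 mm over 1 m² is 1 L, so volume = 46.5 × 44180 = 2054370 L = 2050 m³.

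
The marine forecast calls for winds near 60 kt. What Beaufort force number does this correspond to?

Beaufort force 11

60 kt lies in the Beaufort 11 band (violent storm, 56–63 kt).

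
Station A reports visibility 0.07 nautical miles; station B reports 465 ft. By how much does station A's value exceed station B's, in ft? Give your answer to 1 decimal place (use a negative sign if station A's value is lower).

-39.7 ft

station A: 0.07 nmi = 425.328 ft.
Difference: 425.328 − 465.000 = -39.7 ft.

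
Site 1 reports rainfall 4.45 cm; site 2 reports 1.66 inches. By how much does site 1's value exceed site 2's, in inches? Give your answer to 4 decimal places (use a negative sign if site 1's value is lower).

site 1: 4.45 cm = 1.751969 in.
Difference: 1.751969 − 1.660000 = 0.0920 in.

0.0920 in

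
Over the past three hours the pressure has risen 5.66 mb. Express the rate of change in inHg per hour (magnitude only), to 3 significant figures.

5.66 mb / 3 h × 0.02953 inHg/mb = 0.0557 inHg/h.

0.0557 inHg per hour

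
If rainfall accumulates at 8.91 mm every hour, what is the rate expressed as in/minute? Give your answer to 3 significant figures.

8.91 mm/hour × 0.0393701 in/mm × 0.0166667 hour/minute = 0.00585 in/minute.

0.00585 in/minute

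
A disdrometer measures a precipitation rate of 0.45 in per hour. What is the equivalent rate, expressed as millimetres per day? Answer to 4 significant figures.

274.3 mm/day

0.45 in/hour × 25.4 mm/in × 24 hour/day = 274.3 mm/day.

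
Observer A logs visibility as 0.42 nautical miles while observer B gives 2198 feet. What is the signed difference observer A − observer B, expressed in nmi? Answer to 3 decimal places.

0.058 nmi

observer B: 2198 ft = 0.36174 nmi.
Difference: 0.42000 − 0.36174 = 0.058 nmi.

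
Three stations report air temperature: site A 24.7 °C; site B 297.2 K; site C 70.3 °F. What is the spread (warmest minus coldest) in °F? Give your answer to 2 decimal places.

6.16 °F

site B: 297.2 K = 24.050 °C.
site C: 70.3 °F = 21.278 °C.
Spread: 24.700 − 21.278 = 3.422 °C = 6.16 °F.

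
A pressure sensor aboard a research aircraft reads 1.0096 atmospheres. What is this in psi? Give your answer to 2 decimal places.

1 atm = 14.6959 psi, so 1.0096 × 14.6959 = 14.84 psi.

14.84 psi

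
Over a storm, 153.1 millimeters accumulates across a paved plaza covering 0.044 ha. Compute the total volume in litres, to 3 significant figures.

Area: 0.044 ha = 440 m².
1 mm over 1 m² is 1 L, so volume = 153.1 × 440 = 67364 L ≈ 67400 L.

67400 litres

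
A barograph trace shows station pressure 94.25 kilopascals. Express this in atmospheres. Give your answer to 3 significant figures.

0.930 atm

1 kPa = 0.00986923 atm, so 94.25 × 0.00986923 = 0.930 atm.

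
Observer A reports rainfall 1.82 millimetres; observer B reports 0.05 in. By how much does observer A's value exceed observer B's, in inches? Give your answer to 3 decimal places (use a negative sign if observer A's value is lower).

0.022 in

observer A: 1.82 mm = 0.07165 in.
Difference: 0.07165 − 0.05000 = 0.022 in.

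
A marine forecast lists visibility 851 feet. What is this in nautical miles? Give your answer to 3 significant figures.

1 ft = 0.000164579 nmi, so 851 × 0.000164579 = 0.140 nmi.

0.140 nmi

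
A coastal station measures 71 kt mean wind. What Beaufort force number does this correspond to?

71 kt lies in the Beaufort 12 band (hurricane force, ≥64 kt).

Beaufort force 12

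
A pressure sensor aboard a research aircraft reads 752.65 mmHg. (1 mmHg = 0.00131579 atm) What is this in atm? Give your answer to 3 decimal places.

0.990 atm

1 mmHg = 0.00131579 atm, so 752.65 × 0.00131579 = 0.990 atm.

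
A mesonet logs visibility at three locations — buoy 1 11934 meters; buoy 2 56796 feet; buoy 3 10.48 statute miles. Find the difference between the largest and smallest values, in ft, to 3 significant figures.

17600 ft

buoy 1: 11934 m = 39153.54 ft.
buoy 3: 10.48 SM = 55334.40 ft.
Spread: 56796.00 − 39153.54 = 17600 ft.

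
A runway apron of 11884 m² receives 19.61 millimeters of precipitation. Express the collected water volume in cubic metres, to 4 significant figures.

1 mm over 1 m² is 1 L, so volume = 19.61 × 11884 = 233045.24 L = 233.0 m³.

233.0 cubic metres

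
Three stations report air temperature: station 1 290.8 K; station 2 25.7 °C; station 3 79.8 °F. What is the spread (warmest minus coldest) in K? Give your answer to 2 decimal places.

8.91 K

station 1: 290.8 K = 17.650 °C.
station 3: 79.8 °F = 26.556 °C.
Spread: 26.556 − 17.650 = 8.906 °C.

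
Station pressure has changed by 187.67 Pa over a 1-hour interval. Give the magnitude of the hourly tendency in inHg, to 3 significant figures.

187.67 Pa / 1 h × 0.0002953 inHg/Pa = 0.0554 inHg/h.

0.0554 inHg per hour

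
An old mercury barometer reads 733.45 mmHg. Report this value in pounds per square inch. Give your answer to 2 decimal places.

1 mmHg = 0.0193368 psi, so 733.45 × 0.0193368 = 14.18 psi.

14.18 psi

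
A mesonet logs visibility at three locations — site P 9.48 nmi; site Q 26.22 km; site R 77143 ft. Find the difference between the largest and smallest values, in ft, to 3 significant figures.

28400 ft

site P: 9.48 nmi = 57601.57 ft.
site Q: 26.22 km = 86023.62 ft.
Spread: 86023.62 − 57601.57 = 28400 ft.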